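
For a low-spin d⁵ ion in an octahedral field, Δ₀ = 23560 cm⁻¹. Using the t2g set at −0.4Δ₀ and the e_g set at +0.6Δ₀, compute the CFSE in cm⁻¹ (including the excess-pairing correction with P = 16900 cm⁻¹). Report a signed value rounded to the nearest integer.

-13320

The d⁵ electrons fill as t2g^5 e_g^0.
The orbital stabilization is -2.0Δ₀ = -2.0 × 23560 = -47120 cm⁻¹.
Pairing penalty: 2 pairs vs 0 in the high-spin reference → 2 extra × P = 33800 cm⁻¹.
Net CFSE = -47120 + 33800 = -13320 cm⁻¹.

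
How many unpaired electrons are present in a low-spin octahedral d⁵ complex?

Configuration: t2g^5 e_g^0, giving 1 unpaired electron.

1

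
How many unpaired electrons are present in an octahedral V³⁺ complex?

2

V is in group 5, so V³⁺ is d² (5 − 3 = 2).
Configuration: t2g^2 e_g^0, giving 2 unpaired electrons.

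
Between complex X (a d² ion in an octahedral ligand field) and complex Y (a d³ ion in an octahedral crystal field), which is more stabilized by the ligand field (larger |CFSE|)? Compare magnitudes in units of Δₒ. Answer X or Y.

Y

X: For octahedral d² the high- and low-spin configurations coincide; t₂g² eg⁰, CFSE = -0.8Δₒ.
Y: t₂g³ eg⁰, CFSE = -1.2Δₒ.
So Y has the larger |CFSE|.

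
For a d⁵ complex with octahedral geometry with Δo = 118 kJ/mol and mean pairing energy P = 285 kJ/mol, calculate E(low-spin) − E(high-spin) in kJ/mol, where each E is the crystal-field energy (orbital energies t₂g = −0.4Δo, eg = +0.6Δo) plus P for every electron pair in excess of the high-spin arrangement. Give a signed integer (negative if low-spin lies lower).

High-spin d⁵ fills as t₂g³ eg² with CFSE 3(−0.4) + 2(+0.6) = 0.0Δo = 0 kJ/mol.
Low-spin: t₂g⁵ eg⁰, orbital CFSE = -2.0Δo = -236 kJ/mol; plus 2 excess pairs × P = +570 kJ/mol; total 334 kJ/mol.
The difference is 334 − (0) = 334 kJ/mol, so high-spin lies lower.

334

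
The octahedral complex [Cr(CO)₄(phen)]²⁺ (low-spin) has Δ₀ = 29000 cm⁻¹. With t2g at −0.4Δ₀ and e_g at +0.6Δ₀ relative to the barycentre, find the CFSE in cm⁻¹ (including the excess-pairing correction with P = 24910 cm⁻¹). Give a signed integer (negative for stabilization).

Ligand charges: 4×(+0) from CO and 1×(+0) from phen sum to +0; with overall charge +2, Cr is +2.
Group 6 minus oxidation state +2 gives a d⁴ configuration for Cr²⁺.
The d⁴ electrons fill as t2g^4 e_g^0.
The orbital stabilization is -1.6Δ₀ = -1.6 × 29000 = -46400 cm⁻¹.
High-spin d⁴ would be t2g^3 e_g^1 with 0 pairs; low-spin has 1, so 1 excess pair costs +1P = +24910 cm⁻¹.
Net CFSE = -46400 + 24910 = -21490 cm⁻¹.

-21490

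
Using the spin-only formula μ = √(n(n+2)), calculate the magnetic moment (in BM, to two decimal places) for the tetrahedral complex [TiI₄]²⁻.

2.83 BM

Each I⁻ contributes -1; 4 × (-1) = -4. With overall charge -2, Ti is in the +2 oxidation state.
Group 4 minus oxidation state +2 gives a d² configuration for Ti²⁺.
Tetrahedral fields are weak (Δₜ ≈ 4/9 Δₒ), so electrons fill high-spin.
Configuration: e² t₂⁰ → 2 unpaired electrons.
μ(spin-only) = √[2(2+2)] = √8 ≈ 2.83 BM.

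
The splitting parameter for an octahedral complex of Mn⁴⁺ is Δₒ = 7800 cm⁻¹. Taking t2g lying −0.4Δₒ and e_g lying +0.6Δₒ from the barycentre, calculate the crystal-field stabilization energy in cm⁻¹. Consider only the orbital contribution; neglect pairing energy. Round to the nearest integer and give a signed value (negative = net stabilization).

-9360

Group 7 minus oxidation state +4 gives a d³ configuration for Mn⁴⁺.
For octahedral d³ the high- and low-spin configurations coincide.
Configuration: t2g^3 e_g^0.
The orbital stabilization is -1.2Δₒ = -1.2 × 7800 = -9360 cm⁻¹.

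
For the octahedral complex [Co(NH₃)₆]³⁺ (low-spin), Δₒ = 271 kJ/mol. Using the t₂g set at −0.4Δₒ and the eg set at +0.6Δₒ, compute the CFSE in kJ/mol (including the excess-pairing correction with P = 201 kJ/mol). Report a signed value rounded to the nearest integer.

-248

NH₃ is neutral, so the +3 overall charge sits on Co: oxidation state +3.
Group 9 minus oxidation state +3 gives a d⁶ configuration for Co³⁺.
Electron filling gives t₂g⁶ eg⁰.
Orbital CFSE = 6(-0.4) + 0(0.6) = -2.4Δₒ = -2.4 × 271 = -650 kJ/mol.
Relative to high-spin t₂g⁴ eg² (1 paired), the low-spin configuration has 2 additional pairs, contributing +2 × 201 = +402 kJ/mol.
Combining: -650 + 402 = -248 kJ/mol.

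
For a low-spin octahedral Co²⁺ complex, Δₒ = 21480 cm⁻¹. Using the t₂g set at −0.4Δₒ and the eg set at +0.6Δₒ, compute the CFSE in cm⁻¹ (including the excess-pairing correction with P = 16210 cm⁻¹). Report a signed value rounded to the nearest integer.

Co sits in group 9; removing 2 electrons leaves Co²⁺ with 9 − 2 = 7 d electrons.
Configuration: t₂g⁶ eg¹.
CFSE(orbital) = 6×(-0.4Δₒ) + 1×(0.6Δₒ) = -1.8Δₒ; with Δₒ = 21480 cm⁻¹ that is -38664 cm⁻¹.
Relative to high-spin t₂g⁵ eg² (2 paired), the low-spin configuration has 1 additional pair, contributing +1 × 16210 = +16210 cm⁻¹.
Combining: -38664 + 16210 = -22454 cm⁻¹.

-22454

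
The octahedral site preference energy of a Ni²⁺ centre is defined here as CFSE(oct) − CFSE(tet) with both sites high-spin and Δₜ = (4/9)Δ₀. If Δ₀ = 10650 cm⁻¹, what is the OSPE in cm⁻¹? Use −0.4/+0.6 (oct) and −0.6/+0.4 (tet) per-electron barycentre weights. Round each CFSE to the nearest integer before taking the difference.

-8993

Group 10 minus oxidation state +2 gives a d⁸ configuration for Ni²⁺.
Octahedral high-spin t₂g⁶ eg²: CFSE = -1.2 × 10650 = -12780 cm⁻¹.
Tetrahedral e⁴ t₂⁴ gives -0.8Δₜ = -0.8 × (4/9) × 10650 = -3787 cm⁻¹.
Subtracting, OSPE = -12780 − (-3787) = -8993 cm⁻¹.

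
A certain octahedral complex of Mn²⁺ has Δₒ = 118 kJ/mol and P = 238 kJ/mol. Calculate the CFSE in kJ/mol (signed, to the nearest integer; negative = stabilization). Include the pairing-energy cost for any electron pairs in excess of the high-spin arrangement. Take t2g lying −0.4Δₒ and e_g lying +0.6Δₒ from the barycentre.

0

Mn²⁺: group 7, so d-count = 7 − 2 = 5.
Since Δₒ = 118 kJ/mol < P = 238 kJ/mol, the complex adopts the high-spin configuration.
Filling d⁵ accordingly: t2g^3 e_g^2.
Orbital CFSE = 0.0Δₒ = 0.0 × 118 = 0 kJ/mol.
High-spin has no excess pairs, so no pairing correction applies.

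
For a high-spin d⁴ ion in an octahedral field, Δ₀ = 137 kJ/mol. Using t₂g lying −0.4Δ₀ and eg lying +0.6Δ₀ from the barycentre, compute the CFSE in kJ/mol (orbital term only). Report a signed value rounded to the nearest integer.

-82

The d⁴ electrons fill as t₂g³ eg¹.
The orbital stabilization is -0.6Δ₀ = -0.6 × 137 = -82 kJ/mol.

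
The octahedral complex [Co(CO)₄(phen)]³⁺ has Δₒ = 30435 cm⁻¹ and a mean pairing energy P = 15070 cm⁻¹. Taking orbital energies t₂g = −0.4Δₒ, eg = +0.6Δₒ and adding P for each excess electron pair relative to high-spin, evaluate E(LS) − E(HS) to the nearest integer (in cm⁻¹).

Ligand charges: 4×(+0) from CO and 1×(+0) from phen sum to +0; with overall charge +3, Co is +3.
Co sits in group 9; removing 3 electrons leaves Co³⁺ with 9 − 3 = 6 d electrons.
In the high-spin limit (t₂g⁴ eg²) the orbital term is -0.4Δₒ = -12174 cm⁻¹, with no excess pairing.
Low-spin t₂g⁶ eg⁰ gives -2.4Δₒ = -73044 cm⁻¹, but forming 2 extra pairs costs 2P = 30140 cm⁻¹, so E(LS) = -73044 + 30140 = -42904 cm⁻¹.
E(LS) − E(HS) = -42904 − (-12174) = -30730 cm⁻¹.

-30730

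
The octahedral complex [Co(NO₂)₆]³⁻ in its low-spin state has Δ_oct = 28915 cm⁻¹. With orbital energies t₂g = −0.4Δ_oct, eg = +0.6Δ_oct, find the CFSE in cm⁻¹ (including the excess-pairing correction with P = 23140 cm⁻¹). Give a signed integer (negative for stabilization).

-23116

Each NO₂⁻ contributes -1; 6 × (-1) = -6. With overall charge -3, Co is in the +3 oxidation state.
Co is in group 9, so Co³⁺ is d⁶ (9 − 3 = 6).
The d⁶ electrons fill as t₂g⁶ eg⁰.
The orbital stabilization is -2.4Δ_oct = -2.4 × 28915 = -69396 cm⁻¹.
High-spin d⁶ would be t₂g⁴ eg² with 1 pair; low-spin has 3, so 2 excess pairs cost +2P = +46280 cm⁻¹.
Overall CFSE = -69396 + 46280 = -23116 cm⁻¹.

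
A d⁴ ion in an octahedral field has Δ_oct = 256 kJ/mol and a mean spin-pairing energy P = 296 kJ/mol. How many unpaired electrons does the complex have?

Δ_oct < P, so pairing is avoided: the ground state is high-spin.
Configuration: t₂g³ eg¹.
Unpaired electrons: 4.

4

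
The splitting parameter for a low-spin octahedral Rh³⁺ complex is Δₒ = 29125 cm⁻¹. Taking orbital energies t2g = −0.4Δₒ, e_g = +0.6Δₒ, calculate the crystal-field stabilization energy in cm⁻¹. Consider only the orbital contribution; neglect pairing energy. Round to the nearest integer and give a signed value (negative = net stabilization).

Group 9 minus oxidation state +3 gives a d⁶ configuration for Rh³⁺.
Configuration: t2g^6 e_g^0.
CFSE(orbital) = 6×(-0.4Δₒ) + 0×(0.6Δₒ) = -2.4Δₒ; with Δₒ = 29125 cm⁻¹ that is -69900 cm⁻¹.

-69900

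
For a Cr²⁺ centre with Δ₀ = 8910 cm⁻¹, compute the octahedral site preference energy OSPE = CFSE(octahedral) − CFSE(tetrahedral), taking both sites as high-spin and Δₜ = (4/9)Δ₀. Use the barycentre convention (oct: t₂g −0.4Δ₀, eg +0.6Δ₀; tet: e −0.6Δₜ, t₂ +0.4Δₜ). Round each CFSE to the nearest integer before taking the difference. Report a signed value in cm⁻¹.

Cr is in group 6, so Cr²⁺ is d⁴ (6 − 2 = 4).
Octahedral (high-spin): t₂g³ eg¹, CFSE = 3(−0.4) + 1(+0.6) = -0.6Δ₀ = -0.6 × 8910 = -5346 cm⁻¹.
In a tetrahedral site the filling is e² t₂²: CFSE(tet) = -0.4Δₜ = -0.4 × (4/9)(8910) = -1584 cm⁻¹.
Subtracting, OSPE = -5346 − (-1584) = -3762 cm⁻¹.

-3762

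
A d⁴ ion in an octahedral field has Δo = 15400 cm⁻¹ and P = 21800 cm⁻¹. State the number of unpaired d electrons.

4

With Δo < P the complex is high-spin.
Configuration: t₂g³ eg¹.
Unpaired electrons: 4.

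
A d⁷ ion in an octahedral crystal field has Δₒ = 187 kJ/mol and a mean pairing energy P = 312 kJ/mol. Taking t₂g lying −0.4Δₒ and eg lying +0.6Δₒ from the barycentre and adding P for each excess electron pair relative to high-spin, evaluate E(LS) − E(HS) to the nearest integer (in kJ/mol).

High-spin d⁷ fills as t₂g⁵ eg² with CFSE 5(−0.4) + 2(+0.6) = -0.8Δₒ = -150 kJ/mol.
Low-spin t₂g⁶ eg¹ gives -1.8Δₒ = -337 kJ/mol, but forming 1 extra pair costs 1P = 312 kJ/mol, so E(LS) = -337 + 312 = -25 kJ/mol.
E(LS) − E(HS) = -25 − (-150) = 125 kJ/mol.

125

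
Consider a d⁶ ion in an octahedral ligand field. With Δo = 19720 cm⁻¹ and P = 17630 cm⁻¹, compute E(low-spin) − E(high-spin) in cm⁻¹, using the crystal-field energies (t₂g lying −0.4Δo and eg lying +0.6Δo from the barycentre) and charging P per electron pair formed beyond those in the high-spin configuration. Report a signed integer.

-4180

High-spin: t₂g⁴ eg², CFSE = -0.4Δo = -7888 cm⁻¹.
For low-spin the configuration is t₂g⁶ eg⁰: orbital energy -2.4 × 19720 = -47328 cm⁻¹, and 2 additional pairs relative to high-spin add 35260 cm⁻¹, giving -12068 cm⁻¹.
Thus E(LS) − E(HS) = -4180 cm⁻¹.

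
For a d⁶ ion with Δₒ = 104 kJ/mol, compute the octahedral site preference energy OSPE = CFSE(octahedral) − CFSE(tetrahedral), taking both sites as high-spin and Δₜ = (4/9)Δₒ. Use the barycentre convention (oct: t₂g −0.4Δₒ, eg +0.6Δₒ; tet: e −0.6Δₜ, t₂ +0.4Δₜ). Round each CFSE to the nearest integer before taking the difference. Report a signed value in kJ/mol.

-14

Octahedral (high-spin): t2g^4 e_g^2, CFSE = 4(−0.4) + 2(+0.6) = -0.4Δₒ = -0.4 × 104 = -42 kJ/mol.
In a tetrahedral site the filling is e^3 t2^3: CFSE(tet) = -0.6Δₜ = -0.6 × (4/9)(104) = -28 kJ/mol.
OSPE = CFSE(oct) − CFSE(tet) = -42 − (-28) = -14 kJ/mol.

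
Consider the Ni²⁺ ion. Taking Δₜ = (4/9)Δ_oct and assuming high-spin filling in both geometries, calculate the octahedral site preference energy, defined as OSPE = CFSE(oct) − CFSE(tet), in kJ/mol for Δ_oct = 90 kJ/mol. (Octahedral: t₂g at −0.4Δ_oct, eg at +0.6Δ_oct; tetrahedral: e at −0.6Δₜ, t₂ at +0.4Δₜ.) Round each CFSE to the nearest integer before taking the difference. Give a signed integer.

Ni²⁺: group 10, so d-count = 10 − 2 = 8.
Octahedral high-spin t₂g⁶ eg²: CFSE = -1.2 × 90 = -108 kJ/mol.
Tetrahedral e⁴ t₂⁴ gives -0.8Δₜ = -0.8 × (4/9) × 90 = -32 kJ/mol.
OSPE = -108 − (-32) = -76 kJ/mol.

-76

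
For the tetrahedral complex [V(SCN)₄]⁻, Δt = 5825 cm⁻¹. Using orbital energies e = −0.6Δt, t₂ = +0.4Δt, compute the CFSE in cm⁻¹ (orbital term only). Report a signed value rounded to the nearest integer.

-6990

Each SCN⁻ contributes -1; 4 × (-1) = -4. With overall charge -1, V is in the +3 oxidation state.
V³⁺: group 5, so d-count = 5 − 3 = 2.
With tetrahedral geometry the complex is necessarily high-spin.
The d² electrons fill as e² t₂⁰.
Orbital CFSE = 2(-0.6) + 0(0.4) = -1.2Δt = -1.2 × 5825 = -6990 cm⁻¹.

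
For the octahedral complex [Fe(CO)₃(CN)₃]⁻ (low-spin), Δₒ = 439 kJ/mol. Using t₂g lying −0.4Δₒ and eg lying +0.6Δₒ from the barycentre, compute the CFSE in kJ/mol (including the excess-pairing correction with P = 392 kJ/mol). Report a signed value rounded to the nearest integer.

-270

Ligand charges: 3×(+0) from CO and 3×(-1) from CN⁻ sum to -3; with overall charge -1, Fe is +2.
Fe is in group 8, so Fe²⁺ is d⁶ (8 − 2 = 6).
The d⁶ electrons fill as t₂g⁶ eg⁰.
Orbital CFSE = 6(-0.4) + 0(0.6) = -2.4Δₒ = -2.4 × 439 = -1054 kJ/mol.
Relative to high-spin t₂g⁴ eg² (1 paired), the low-spin configuration has 2 additional pairs, contributing +2 × 392 = +784 kJ/mol.
Net CFSE = -1054 + 784 = -270 kJ/mol.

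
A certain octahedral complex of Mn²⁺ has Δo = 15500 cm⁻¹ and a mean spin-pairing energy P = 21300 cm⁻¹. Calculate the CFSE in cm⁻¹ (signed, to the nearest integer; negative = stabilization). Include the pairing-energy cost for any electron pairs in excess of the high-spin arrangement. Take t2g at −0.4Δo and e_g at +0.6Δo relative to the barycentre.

0

Group 7 minus oxidation state +2 gives a d⁵ configuration for Mn²⁺.
Δo < P, so pairing is avoided: the ground state is high-spin.
Filling d⁵ accordingly: t2g^3 e_g^2.
Orbital CFSE = 0.0Δo = 0.0 × 15500 = 0 cm⁻¹.
High-spin has no excess pairs, so no pairing correction applies.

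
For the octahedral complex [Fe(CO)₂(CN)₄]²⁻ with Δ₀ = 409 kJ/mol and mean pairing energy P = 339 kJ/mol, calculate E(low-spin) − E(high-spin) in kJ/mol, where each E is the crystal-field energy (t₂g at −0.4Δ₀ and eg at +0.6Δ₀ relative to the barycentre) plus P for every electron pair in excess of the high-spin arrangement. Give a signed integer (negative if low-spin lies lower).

-140

Ligand charges: 2×(+0) from CO and 4×(-1) from CN⁻ sum to -4; with overall charge -2, Fe is +2.
Fe sits in group 8; removing 2 electrons leaves Fe²⁺ with 8 − 2 = 6 d electrons.
High-spin d⁶ fills as t₂g⁴ eg² with CFSE 4(−0.4) + 2(+0.6) = -0.4Δ₀ = -164 kJ/mol.
Low-spin: t₂g⁶ eg⁰, orbital CFSE = -2.4Δ₀ = -982 kJ/mol; plus 2 excess pairs × P = +678 kJ/mol; total -304 kJ/mol.
The difference is -304 − (-164) = -140 kJ/mol, so low-spin lies lower.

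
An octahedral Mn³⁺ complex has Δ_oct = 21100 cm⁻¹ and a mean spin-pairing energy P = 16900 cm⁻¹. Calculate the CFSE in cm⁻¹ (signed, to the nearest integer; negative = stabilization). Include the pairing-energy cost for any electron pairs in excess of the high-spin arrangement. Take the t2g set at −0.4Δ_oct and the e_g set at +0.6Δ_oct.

Group 7 minus oxidation state +3 gives a d⁴ configuration for Mn³⁺.
Since Δ_oct = 21100 cm⁻¹ > P = 16900 cm⁻¹, the complex adopts the low-spin configuration.
Filling d⁴ accordingly: t2g^4 e_g^0.
Orbital CFSE = -1.6Δ_oct = -1.6 × 21100 = -33760 cm⁻¹.
Excess pairs vs high-spin: 1 − 0 = 1; pairing cost = +16900 cm⁻¹.
Net CFSE = -33760 + 16900 = -16860 cm⁻¹.

-16860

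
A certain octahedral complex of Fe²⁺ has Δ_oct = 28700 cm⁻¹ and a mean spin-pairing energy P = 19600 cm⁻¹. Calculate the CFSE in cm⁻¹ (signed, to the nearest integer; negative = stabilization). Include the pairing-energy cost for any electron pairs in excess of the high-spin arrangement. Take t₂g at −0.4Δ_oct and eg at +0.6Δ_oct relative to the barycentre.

-29680

Group 8 minus oxidation state +2 gives a d⁶ configuration for Fe²⁺.
Since Δ_oct = 28700 cm⁻¹ > P = 19600 cm⁻¹, the complex adopts the low-spin configuration.
Configuration: t₂g⁶ eg⁰.
Orbital CFSE = -2.4Δ_oct = -2.4 × 28700 = -68880 cm⁻¹.
Excess pairs vs high-spin: 3 − 1 = 2; pairing cost = +39200 cm⁻¹.
Net CFSE = -68880 + 39200 = -29680 cm⁻¹.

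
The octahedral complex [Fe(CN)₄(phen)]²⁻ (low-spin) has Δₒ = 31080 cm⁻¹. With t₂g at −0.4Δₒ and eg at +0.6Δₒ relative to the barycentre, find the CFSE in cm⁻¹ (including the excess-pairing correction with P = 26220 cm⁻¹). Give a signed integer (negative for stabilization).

-22152

Ligand charges: 4×(-1) from CN⁻ and 1×(+0) from phen sum to -4; with overall charge -2, Fe is +2.
Fe is in group 8, so Fe²⁺ is d⁶ (8 − 2 = 6).
Configuration: t₂g⁶ eg⁰.
CFSE(orbital) = 6×(-0.4Δₒ) + 0×(0.6Δₒ) = -2.4Δₒ; with Δₒ = 31080 cm⁻¹ that is -74592 cm⁻¹.
Relative to high-spin t₂g⁴ eg² (1 paired), the low-spin configuration has 2 additional pairs, contributing +2 × 26220 = +52440 cm⁻¹.
Overall CFSE = -74592 + 52440 = -22152 cm⁻¹.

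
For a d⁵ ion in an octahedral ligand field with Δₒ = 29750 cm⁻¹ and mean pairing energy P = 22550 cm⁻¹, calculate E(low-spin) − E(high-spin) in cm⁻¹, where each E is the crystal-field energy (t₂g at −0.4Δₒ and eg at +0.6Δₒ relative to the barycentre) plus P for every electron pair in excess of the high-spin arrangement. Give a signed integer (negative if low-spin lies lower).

-14400

In the high-spin limit (t₂g³ eg²) the orbital term is 0.0Δₒ = 0 cm⁻¹, with no excess pairing.
For low-spin the configuration is t₂g⁵ eg⁰: orbital energy -2.0 × 29750 = -59500 cm⁻¹, and 2 additional pairs relative to high-spin add 45100 cm⁻¹, giving -14400 cm⁻¹.
E(LS) − E(HS) = -14400 − (0) = -14400 cm⁻¹.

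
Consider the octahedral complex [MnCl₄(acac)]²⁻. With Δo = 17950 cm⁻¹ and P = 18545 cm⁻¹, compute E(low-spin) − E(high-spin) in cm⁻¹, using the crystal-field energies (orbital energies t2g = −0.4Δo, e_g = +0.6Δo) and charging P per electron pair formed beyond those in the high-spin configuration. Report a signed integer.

595

Ligand charges: 4×(-1) from Cl⁻ and 1×(-1) from acac⁻ sum to -5; with overall charge -2, Mn is +3.
Group 7 minus oxidation state +3 gives a d⁴ configuration for Mn³⁺.
High-spin d⁴ fills as t2g^3 e_g^1 with CFSE 3(−0.4) + 1(+0.6) = -0.6Δo = -10770 cm⁻¹.
Low-spin t2g^4 e_g^0 gives -1.6Δo = -28720 cm⁻¹, but forming 1 extra pair costs 1P = 18545 cm⁻¹, so E(LS) = -28720 + 18545 = -10175 cm⁻¹.
The difference is -10175 − (-10770) = 595 cm⁻¹, so high-spin lies lower.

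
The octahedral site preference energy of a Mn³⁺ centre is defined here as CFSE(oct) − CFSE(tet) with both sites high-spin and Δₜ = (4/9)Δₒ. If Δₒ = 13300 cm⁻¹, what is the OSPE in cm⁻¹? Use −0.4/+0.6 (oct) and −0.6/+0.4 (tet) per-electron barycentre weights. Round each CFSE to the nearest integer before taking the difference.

Mn sits in group 7; removing 3 electrons leaves Mn³⁺ with 7 − 3 = 4 d electrons.
In an octahedral site d⁴ (HS) is t2g^3 e_g^1, giving CFSE(oct) = -0.6Δₒ = -7980 cm⁻¹.
In a tetrahedral site the filling is e^2 t2^2: CFSE(tet) = -0.4Δₜ = -0.4 × (4/9)(13300) = -2364 cm⁻¹.
OSPE = CFSE(oct) − CFSE(tet) = -7980 − (-2364) = -5616 cm⁻¹.

-5616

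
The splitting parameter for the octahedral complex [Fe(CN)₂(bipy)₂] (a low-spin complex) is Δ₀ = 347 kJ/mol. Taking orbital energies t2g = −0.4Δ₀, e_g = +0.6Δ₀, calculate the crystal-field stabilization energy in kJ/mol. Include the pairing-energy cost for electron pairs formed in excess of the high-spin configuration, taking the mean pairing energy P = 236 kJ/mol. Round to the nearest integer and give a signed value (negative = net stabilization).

-361

Ligand charges: 2×(-1) from CN⁻ and 2×(+0) from bipy sum to -2; with overall charge +0, Fe is +2.
Fe sits in group 8; removing 2 electrons leaves Fe²⁺ with 8 − 2 = 6 d electrons.
The d⁶ electrons fill as t2g^6 e_g^0.
CFSE(orbital) = 6×(-0.4Δ₀) + 0×(0.6Δ₀) = -2.4Δ₀; with Δ₀ = 347 kJ/mol that is -833 kJ/mol.
Pairing penalty: 3 pairs vs 1 in the high-spin reference → 2 extra × P = 472 kJ/mol.
Net CFSE = -833 + 472 = -361 kJ/mol.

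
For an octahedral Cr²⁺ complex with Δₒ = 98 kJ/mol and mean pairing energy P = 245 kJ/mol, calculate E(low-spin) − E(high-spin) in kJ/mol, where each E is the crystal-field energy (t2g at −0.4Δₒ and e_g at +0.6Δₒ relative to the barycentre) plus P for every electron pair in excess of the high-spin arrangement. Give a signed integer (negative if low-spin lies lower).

Cr²⁺: group 6, so d-count = 6 − 2 = 4.
High-spin: t2g^3 e_g^1, CFSE = -0.6Δₒ = -59 kJ/mol.
Low-spin: t2g^4 e_g^0, orbital CFSE = -1.6Δₒ = -157 kJ/mol; plus 1 excess pair × P = +245 kJ/mol; total 88 kJ/mol.
E(LS) − E(HS) = 88 − (-59) = 147 kJ/mol.

147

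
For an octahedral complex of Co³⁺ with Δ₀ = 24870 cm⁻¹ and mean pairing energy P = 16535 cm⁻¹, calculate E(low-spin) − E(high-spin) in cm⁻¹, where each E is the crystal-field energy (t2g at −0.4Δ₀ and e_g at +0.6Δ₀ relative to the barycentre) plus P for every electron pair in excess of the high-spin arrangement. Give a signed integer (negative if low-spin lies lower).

Co is in group 9, so Co³⁺ is d⁶ (9 − 3 = 6).
High-spin: t2g^4 e_g^2, CFSE = -0.4Δ₀ = -9948 cm⁻¹.
Low-spin: t2g^6 e_g^0, orbital CFSE = -2.4Δ₀ = -59688 cm⁻¹; plus 2 excess pairs × P = +33070 cm⁻¹; total -26618 cm⁻¹.
Thus E(LS) − E(HS) = -16670 cm⁻¹.

-16670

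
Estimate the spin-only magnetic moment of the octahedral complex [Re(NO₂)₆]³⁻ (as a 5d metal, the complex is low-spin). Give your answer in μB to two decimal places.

Each NO₂⁻ contributes -1; 6 × (-1) = -6. With overall charge -3, Re is in the +3 oxidation state.
Re is in group 7, so Re³⁺ is d⁴ (7 − 3 = 4).
Configuration: t2g^4 e_g^0 → 2 unpaired electrons.
μ(spin-only) = √[2(2+2)] = √8 ≈ 2.83 μB.

2.83 μB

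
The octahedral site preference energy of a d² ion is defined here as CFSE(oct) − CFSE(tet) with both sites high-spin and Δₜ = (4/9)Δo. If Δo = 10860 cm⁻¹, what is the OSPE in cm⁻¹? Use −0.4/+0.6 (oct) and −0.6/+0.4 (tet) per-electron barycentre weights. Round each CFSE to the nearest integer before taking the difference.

Octahedral high-spin t₂g² eg⁰: CFSE = -0.8 × 10860 = -8688 cm⁻¹.
Tetrahedral e² t₂⁰ gives -1.2Δₜ = -1.2 × (4/9) × 10860 = -5792 cm⁻¹.
Subtracting, OSPE = -8688 − (-5792) = -2896 cm⁻¹.

-2896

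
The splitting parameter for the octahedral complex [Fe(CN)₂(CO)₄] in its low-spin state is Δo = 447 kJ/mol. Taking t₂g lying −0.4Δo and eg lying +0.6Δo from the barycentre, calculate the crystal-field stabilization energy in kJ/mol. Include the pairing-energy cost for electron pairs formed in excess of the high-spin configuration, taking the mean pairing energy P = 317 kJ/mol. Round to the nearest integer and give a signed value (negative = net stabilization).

Ligand charges: 2×(-1) from CN⁻ and 4×(+0) from CO sum to -2; with overall charge +0, Fe is +2.
Fe is in group 8, so Fe²⁺ is d⁶ (8 − 2 = 6).
Electron filling gives t₂g⁶ eg⁰.
Orbital CFSE = 6(-0.4) + 0(0.6) = -2.4Δo = -2.4 × 447 = -1073 kJ/mol.
Relative to high-spin t₂g⁴ eg² (1 paired), the low-spin configuration has 2 additional pairs, contributing +2 × 317 = +634 kJ/mol.
Net CFSE = -1073 + 634 = -439 kJ/mol.

-439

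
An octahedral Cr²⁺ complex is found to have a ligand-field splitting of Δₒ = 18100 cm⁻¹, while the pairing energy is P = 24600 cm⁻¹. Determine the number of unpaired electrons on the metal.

Cr sits in group 6; removing 2 electrons leaves Cr²⁺ with 6 − 2 = 4 d electrons.
Here Δₒ < P (18100 < 24600), so the high-spin state is favoured.
Configuration: t2g^3 e_g^1.
Unpaired electrons: 4.

4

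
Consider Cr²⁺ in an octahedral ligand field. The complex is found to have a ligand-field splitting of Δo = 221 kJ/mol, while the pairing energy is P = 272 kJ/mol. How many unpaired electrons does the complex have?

4

Group 6 minus oxidation state +2 gives a d⁴ configuration for Cr²⁺.
Since Δo = 221 kJ/mol < P = 272 kJ/mol, the complex adopts the high-spin configuration.
That gives t2g^3 e_g^1.
Unpaired electrons: 4.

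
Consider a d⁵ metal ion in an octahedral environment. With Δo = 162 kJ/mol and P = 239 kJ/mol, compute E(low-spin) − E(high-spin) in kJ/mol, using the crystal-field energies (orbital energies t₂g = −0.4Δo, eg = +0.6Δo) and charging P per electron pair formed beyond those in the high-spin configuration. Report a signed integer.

154

High-spin d⁵ fills as t₂g³ eg² with CFSE 3(−0.4) + 2(+0.6) = 0.0Δo = 0 kJ/mol.
Low-spin t₂g⁵ eg⁰ gives -2.0Δo = -324 kJ/mol, but forming 2 extra pairs costs 2P = 478 kJ/mol, so E(LS) = -324 + 478 = 154 kJ/mol.
Thus E(LS) − E(HS) = 154 kJ/mol.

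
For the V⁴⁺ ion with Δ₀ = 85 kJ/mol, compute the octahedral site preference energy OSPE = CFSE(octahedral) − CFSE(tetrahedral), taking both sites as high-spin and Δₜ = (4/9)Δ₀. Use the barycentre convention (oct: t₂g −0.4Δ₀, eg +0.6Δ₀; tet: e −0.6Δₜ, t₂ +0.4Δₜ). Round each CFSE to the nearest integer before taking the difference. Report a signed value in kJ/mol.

Group 5 minus oxidation state +4 gives a d¹ configuration for V⁴⁺.
Octahedral high-spin t2g^1 e_g^0: CFSE = -0.4 × 85 = -34 kJ/mol.
Tetrahedral e^1 t2^0 gives -0.6Δₜ = -0.6 × (4/9) × 85 = -23 kJ/mol.
Subtracting, OSPE = -34 − (-23) = -11 kJ/mol.

-11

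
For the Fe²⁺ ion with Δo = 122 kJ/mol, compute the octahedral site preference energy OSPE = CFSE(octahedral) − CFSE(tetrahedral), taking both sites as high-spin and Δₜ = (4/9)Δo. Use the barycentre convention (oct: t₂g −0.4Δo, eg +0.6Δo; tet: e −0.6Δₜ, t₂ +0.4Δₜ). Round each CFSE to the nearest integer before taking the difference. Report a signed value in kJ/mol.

-16

Fe sits in group 8; removing 2 electrons leaves Fe²⁺ with 8 − 2 = 6 d electrons.
Octahedral high-spin t2g^4 e_g^2: CFSE = -0.4 × 122 = -49 kJ/mol.
Tetrahedral e^3 t2^3 gives -0.6Δₜ = -0.6 × (4/9) × 122 = -33 kJ/mol.
Subtracting, OSPE = -49 − (-33) = -16 kJ/mol.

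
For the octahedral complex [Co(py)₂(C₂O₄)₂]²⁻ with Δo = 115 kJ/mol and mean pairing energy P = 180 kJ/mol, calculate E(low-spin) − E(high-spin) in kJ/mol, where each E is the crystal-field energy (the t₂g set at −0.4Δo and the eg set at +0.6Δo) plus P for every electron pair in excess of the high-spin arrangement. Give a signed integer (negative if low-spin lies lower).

65

Ligand charges: 2×(+0) from py and 2×(-2) from C₂O₄²⁻ sum to -4; with overall charge -2, Co is +2.
Co is in group 9, so Co²⁺ is d⁷ (9 − 2 = 7).
High-spin: t₂g⁵ eg², CFSE = -0.8Δo = -92 kJ/mol.
Low-spin t₂g⁶ eg¹ gives -1.8Δo = -207 kJ/mol, but forming 1 extra pair costs 1P = 180 kJ/mol, so E(LS) = -207 + 180 = -27 kJ/mol.
E(LS) − E(HS) = -27 − (-92) = 65 kJ/mol.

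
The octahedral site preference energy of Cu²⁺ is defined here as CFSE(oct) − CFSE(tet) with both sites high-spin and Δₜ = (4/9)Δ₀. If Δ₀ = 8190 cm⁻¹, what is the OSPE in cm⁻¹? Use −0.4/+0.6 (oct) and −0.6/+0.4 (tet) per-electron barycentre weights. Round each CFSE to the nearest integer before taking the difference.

Cu²⁺: group 11, so d-count = 11 − 2 = 9.
Octahedral high-spin t₂g⁶ eg³: CFSE = -0.6 × 8190 = -4914 cm⁻¹.
In a tetrahedral site the filling is e⁴ t₂⁵: CFSE(tet) = -0.4Δₜ = -0.4 × (4/9)(8190) = -1456 cm⁻¹.
OSPE = CFSE(oct) − CFSE(tet) = -4914 − (-1456) = -3458 cm⁻¹.

-3458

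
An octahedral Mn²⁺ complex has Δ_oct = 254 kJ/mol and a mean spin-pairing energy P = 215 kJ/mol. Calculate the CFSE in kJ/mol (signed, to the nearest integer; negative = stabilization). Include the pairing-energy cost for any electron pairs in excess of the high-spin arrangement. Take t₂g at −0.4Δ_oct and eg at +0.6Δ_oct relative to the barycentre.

-78

Group 7 minus oxidation state +2 gives a d⁵ configuration for Mn²⁺.
Since Δ_oct = 254 kJ/mol > P = 215 kJ/mol, the complex adopts the low-spin configuration.
Configuration: t₂g⁵ eg⁰.
Orbital CFSE = -2.0Δ_oct = -2.0 × 254 = -508 kJ/mol.
Excess pairs vs high-spin: 2 − 0 = 2; pairing cost = +430 kJ/mol.
Net CFSE = -508 + 430 = -78 kJ/mol.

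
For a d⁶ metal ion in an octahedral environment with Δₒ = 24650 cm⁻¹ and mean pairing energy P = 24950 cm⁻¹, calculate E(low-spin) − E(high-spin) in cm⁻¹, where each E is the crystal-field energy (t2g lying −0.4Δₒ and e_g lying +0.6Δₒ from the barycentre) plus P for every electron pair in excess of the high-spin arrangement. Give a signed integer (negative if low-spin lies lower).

In the high-spin limit (t2g^4 e_g^2) the orbital term is -0.4Δₒ = -9860 cm⁻¹, with no excess pairing.
Low-spin t2g^6 e_g^0 gives -2.4Δₒ = -59160 cm⁻¹, but forming 2 extra pairs costs 2P = 49900 cm⁻¹, so E(LS) = -59160 + 49900 = -9260 cm⁻¹.
Thus E(LS) − E(HS) = 600 cm⁻¹.

600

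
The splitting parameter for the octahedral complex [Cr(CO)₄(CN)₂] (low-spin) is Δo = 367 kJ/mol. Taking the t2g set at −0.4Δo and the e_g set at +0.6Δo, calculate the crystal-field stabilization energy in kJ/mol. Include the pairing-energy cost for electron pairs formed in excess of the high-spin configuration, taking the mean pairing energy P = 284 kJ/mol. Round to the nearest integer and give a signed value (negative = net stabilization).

Ligand charges: 4×(+0) from CO and 2×(-1) from CN⁻ sum to -2; with overall charge +0, Cr is +2.
Cr is in group 6, so Cr²⁺ is d⁴ (6 − 2 = 4).
The d⁴ electrons fill as t2g^4 e_g^0.
Orbital CFSE = 4(-0.4) + 0(0.6) = -1.6Δo = -1.6 × 367 = -587 kJ/mol.
Pairing penalty: 1 pair vs 0 in the high-spin reference → 1 extra × P = 284 kJ/mol.
Combining: -587 + 284 = -303 kJ/mol.

-303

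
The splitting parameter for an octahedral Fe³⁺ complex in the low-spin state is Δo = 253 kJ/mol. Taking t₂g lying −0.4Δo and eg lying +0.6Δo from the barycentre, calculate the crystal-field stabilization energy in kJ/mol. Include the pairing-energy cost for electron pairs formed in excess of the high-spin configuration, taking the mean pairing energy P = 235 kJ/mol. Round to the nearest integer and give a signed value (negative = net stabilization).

Group 8 minus oxidation state +3 gives a d⁵ configuration for Fe³⁺.
The d⁵ electrons fill as t₂g⁵ eg⁰.
CFSE(orbital) = 5×(-0.4Δo) + 0×(0.6Δo) = -2.0Δo; with Δo = 253 kJ/mol that is -506 kJ/mol.
High-spin d⁵ would be t₂g³ eg² with 0 pairs; low-spin has 2, so 2 excess pairs cost +2P = +470 kJ/mol.
Net CFSE = -506 + 470 = -36 kJ/mol.

-36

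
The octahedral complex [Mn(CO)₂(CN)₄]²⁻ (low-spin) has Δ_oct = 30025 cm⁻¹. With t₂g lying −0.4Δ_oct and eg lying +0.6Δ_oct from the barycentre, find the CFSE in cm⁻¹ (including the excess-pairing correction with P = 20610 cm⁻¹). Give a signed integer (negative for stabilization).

Ligand charges: 2×(+0) from CO and 4×(-1) from CN⁻ sum to -4; with overall charge -2, Mn is +2.
Mn is in group 7, so Mn²⁺ is d⁵ (7 − 2 = 5).
The d⁵ electrons fill as t₂g⁵ eg⁰.
CFSE(orbital) = 5×(-0.4Δ_oct) + 0×(0.6Δ_oct) = -2.0Δ_oct; with Δ_oct = 30025 cm⁻¹ that is -60050 cm⁻¹.
Pairing penalty: 2 pairs vs 0 in the high-spin reference → 2 extra × P = 41220 cm⁻¹.
Overall CFSE = -60050 + 41220 = -18830 cm⁻¹.

-18830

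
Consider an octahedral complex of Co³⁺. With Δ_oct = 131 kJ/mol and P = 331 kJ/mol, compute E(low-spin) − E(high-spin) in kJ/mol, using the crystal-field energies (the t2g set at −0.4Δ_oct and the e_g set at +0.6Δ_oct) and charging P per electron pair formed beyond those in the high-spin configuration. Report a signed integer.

400

Co sits in group 9; removing 3 electrons leaves Co³⁺ with 9 − 3 = 6 d electrons.
High-spin d⁶ fills as t2g^4 e_g^2 with CFSE 4(−0.4) + 2(+0.6) = -0.4Δ_oct = -52 kJ/mol.
For low-spin the configuration is t2g^6 e_g^0: orbital energy -2.4 × 131 = -314 kJ/mol, and 2 additional pairs relative to high-spin add 662 kJ/mol, giving 348 kJ/mol.
E(LS) − E(HS) = 348 − (-52) = 400 kJ/mol.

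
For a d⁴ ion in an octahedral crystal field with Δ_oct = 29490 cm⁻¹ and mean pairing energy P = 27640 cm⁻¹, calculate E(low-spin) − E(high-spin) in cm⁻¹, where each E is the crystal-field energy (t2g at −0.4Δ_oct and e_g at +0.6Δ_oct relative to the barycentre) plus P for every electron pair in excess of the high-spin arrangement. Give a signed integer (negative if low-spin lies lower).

High-spin d⁴ fills as t2g^3 e_g^1 with CFSE 3(−0.4) + 1(+0.6) = -0.6Δ_oct = -17694 cm⁻¹.
Low-spin t2g^4 e_g^0 gives -1.6Δ_oct = -47184 cm⁻¹, but forming 1 extra pair costs 1P = 27640 cm⁻¹, so E(LS) = -47184 + 27640 = -19544 cm⁻¹.
The difference is -19544 − (-17694) = -1850 cm⁻¹, so low-spin lies lower.

-1850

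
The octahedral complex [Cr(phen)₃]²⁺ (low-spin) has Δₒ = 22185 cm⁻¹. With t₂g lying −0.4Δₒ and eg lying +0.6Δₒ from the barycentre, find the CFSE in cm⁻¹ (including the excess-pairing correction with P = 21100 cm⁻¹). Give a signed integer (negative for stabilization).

-14396

phen is neutral, so the +2 overall charge sits on Cr: oxidation state +2.
Cr sits in group 6; removing 2 electrons leaves Cr²⁺ with 6 − 2 = 4 d electrons.
Electron filling gives t₂g⁴ eg⁰.
CFSE(orbital) = 4×(-0.4Δₒ) + 0×(0.6Δₒ) = -1.6Δₒ; with Δₒ = 22185 cm⁻¹ that is -35496 cm⁻¹.
High-spin d⁴ would be t₂g³ eg¹ with 0 pairs; low-spin has 1, so 1 excess pair costs +1P = +21100 cm⁻¹.
Combining: -35496 + 21100 = -14396 cm⁻¹.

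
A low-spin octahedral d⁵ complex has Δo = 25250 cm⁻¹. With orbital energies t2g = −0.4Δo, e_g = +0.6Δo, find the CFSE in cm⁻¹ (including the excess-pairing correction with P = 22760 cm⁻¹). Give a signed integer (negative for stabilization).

The d⁵ electrons fill as t2g^5 e_g^0.
CFSE(orbital) = 5×(-0.4Δo) + 0×(0.6Δo) = -2.0Δo; with Δo = 25250 cm⁻¹ that is -50500 cm⁻¹.
High-spin d⁵ would be t2g^3 e_g^2 with 0 pairs; low-spin has 2, so 2 excess pairs cost +2P = +45520 cm⁻¹.
Combining: -50500 + 45520 = -4980 cm⁻¹.

-4980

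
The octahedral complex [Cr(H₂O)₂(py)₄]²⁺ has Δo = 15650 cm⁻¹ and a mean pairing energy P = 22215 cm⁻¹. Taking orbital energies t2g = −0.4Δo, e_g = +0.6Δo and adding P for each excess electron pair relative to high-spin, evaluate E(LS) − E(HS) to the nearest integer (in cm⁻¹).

6565

Ligand charges: 2×(+0) from H₂O and 4×(+0) from py sum to +0; with overall charge +2, Cr is +2.
Cr²⁺: group 6, so d-count = 6 − 2 = 4.
In the high-spin limit (t2g^3 e_g^1) the orbital term is -0.6Δo = -9390 cm⁻¹, with no excess pairing.
Low-spin: t2g^4 e_g^0, orbital CFSE = -1.6Δo = -25040 cm⁻¹; plus 1 excess pair × P = +22215 cm⁻¹; total -2825 cm⁻¹.
Thus E(LS) − E(HS) = 6565 cm⁻¹.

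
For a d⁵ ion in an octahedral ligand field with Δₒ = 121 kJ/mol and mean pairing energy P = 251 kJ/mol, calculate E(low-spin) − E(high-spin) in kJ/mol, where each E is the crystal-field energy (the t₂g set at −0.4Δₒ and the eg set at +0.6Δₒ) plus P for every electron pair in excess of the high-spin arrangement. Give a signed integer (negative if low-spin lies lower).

260

High-spin d⁵ fills as t₂g³ eg² with CFSE 3(−0.4) + 2(+0.6) = 0.0Δₒ = 0 kJ/mol.
Low-spin: t₂g⁵ eg⁰, orbital CFSE = -2.0Δₒ = -242 kJ/mol; plus 2 excess pairs × P = +502 kJ/mol; total 260 kJ/mol.
Thus E(LS) − E(HS) = 260 kJ/mol.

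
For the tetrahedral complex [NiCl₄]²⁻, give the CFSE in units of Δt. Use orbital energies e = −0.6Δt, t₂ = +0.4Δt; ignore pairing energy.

Each Cl⁻ contributes -1; 4 × (-1) = -4. With overall charge -2, Ni is in the +2 oxidation state.
Group 10 minus oxidation state +2 gives a d⁸ configuration for Ni²⁺.
Tetrahedral fields are weak (Δₜ ≈ 4/9 Δₒ), so electrons fill high-spin.
Configuration: e⁴ t₂⁴.
CFSE = 4(-0.6Δt) + 4(0.4Δt) = -2.4Δt + 1.6Δt = -0.8Δt.

-0.8 Δt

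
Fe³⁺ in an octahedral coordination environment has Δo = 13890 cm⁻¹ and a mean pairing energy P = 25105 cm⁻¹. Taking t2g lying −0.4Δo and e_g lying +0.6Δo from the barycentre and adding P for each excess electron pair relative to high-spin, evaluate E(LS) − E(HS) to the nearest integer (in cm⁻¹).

22430

Fe³⁺: group 8, so d-count = 8 − 3 = 5.
High-spin: t2g^3 e_g^2, CFSE = 0.0Δo = 0 cm⁻¹.
Low-spin: t2g^5 e_g^0, orbital CFSE = -2.0Δo = -27780 cm⁻¹; plus 2 excess pairs × P = +50210 cm⁻¹; total 22430 cm⁻¹.
Thus E(LS) − E(HS) = 22430 cm⁻¹.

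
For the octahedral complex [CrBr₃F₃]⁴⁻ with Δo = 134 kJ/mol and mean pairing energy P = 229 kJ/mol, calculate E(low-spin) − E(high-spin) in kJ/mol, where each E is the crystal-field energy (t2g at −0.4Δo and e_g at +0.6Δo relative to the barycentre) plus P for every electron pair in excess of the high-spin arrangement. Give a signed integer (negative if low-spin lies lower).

95

Ligand charges: 3×(-1) from Br⁻ and 3×(-1) from F⁻ sum to -6; with overall charge -4, Cr is +2.
Cr²⁺: group 6, so d-count = 6 − 2 = 4.
In the high-spin limit (t2g^3 e_g^1) the orbital term is -0.6Δo = -80 kJ/mol, with no excess pairing.
Low-spin: t2g^4 e_g^0, orbital CFSE = -1.6Δo = -214 kJ/mol; plus 1 excess pair × P = +229 kJ/mol; total 15 kJ/mol.
E(LS) − E(HS) = 15 − (-80) = 95 kJ/mol.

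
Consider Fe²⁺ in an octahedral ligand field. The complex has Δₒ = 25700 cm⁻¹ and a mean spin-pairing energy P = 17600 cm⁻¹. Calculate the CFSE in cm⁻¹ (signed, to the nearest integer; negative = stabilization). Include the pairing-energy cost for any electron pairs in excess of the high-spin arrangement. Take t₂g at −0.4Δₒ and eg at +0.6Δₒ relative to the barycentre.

-26480

Fe²⁺: group 8, so d-count = 8 − 2 = 6.
Since Δₒ = 25700 cm⁻¹ > P = 17600 cm⁻¹, the complex adopts the low-spin configuration.
Filling d⁶ accordingly: t₂g⁶ eg⁰.
Orbital CFSE = -2.4Δₒ = -2.4 × 25700 = -61680 cm⁻¹.
Excess pairs vs high-spin: 3 − 1 = 2; pairing cost = +35200 cm⁻¹.
Net CFSE = -61680 + 35200 = -26480 cm⁻¹.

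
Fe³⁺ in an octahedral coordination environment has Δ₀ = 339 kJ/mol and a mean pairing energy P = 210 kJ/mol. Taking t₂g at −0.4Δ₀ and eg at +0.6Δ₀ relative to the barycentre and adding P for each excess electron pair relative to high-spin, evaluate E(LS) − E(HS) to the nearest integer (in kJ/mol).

Group 8 minus oxidation state +3 gives a d⁵ configuration for Fe³⁺.
High-spin: t₂g³ eg², CFSE = 0.0Δ₀ = 0 kJ/mol.
Low-spin t₂g⁵ eg⁰ gives -2.0Δ₀ = -678 kJ/mol, but forming 2 extra pairs costs 2P = 420 kJ/mol, so E(LS) = -678 + 420 = -258 kJ/mol.
The difference is -258 − (0) = -258 kJ/mol, so low-spin lies lower.

-258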